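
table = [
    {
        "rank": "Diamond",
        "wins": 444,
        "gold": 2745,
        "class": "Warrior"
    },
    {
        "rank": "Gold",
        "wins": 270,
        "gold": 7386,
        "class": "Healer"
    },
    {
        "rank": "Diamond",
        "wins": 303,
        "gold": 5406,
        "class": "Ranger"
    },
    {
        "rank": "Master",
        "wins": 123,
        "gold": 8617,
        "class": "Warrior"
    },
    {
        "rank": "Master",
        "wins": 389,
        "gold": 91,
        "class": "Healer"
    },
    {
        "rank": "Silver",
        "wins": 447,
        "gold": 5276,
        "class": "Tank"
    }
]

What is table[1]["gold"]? 7386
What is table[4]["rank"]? "Master"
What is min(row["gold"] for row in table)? 91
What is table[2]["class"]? "Ranger"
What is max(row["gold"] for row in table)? 8617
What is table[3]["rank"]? "Master"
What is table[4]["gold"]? 91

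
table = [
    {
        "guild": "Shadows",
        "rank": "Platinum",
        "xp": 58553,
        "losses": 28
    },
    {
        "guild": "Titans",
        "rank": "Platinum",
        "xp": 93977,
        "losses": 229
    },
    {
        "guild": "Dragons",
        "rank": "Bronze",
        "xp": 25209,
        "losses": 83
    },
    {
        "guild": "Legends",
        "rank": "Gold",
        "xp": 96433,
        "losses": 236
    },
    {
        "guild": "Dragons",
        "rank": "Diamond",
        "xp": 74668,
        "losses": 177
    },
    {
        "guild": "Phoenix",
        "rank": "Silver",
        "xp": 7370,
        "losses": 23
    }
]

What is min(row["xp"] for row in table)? 7370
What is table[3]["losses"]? 236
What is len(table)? 6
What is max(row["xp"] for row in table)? 96433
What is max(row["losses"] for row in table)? 236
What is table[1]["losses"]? 229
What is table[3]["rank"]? "Gold"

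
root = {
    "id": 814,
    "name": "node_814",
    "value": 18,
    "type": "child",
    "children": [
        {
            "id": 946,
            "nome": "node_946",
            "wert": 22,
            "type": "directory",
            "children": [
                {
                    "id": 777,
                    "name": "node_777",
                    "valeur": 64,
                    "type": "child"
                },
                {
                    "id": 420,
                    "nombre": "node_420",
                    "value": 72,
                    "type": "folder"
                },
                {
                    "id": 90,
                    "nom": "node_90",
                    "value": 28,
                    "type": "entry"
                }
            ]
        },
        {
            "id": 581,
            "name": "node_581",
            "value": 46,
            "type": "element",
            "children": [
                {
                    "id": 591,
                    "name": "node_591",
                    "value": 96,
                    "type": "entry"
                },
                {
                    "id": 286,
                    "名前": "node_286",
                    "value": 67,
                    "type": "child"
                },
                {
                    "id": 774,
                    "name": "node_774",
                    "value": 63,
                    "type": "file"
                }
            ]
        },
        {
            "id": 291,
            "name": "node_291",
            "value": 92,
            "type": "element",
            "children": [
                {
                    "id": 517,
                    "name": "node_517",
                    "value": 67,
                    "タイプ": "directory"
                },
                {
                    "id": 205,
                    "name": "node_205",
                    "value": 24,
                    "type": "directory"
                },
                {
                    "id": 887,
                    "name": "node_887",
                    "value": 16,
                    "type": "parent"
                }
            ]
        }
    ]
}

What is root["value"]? 18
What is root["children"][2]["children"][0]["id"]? 517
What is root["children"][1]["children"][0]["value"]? 96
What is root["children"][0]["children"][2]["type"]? "entry"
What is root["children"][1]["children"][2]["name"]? "node_774"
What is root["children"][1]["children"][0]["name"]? "node_591"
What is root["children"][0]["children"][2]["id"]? 90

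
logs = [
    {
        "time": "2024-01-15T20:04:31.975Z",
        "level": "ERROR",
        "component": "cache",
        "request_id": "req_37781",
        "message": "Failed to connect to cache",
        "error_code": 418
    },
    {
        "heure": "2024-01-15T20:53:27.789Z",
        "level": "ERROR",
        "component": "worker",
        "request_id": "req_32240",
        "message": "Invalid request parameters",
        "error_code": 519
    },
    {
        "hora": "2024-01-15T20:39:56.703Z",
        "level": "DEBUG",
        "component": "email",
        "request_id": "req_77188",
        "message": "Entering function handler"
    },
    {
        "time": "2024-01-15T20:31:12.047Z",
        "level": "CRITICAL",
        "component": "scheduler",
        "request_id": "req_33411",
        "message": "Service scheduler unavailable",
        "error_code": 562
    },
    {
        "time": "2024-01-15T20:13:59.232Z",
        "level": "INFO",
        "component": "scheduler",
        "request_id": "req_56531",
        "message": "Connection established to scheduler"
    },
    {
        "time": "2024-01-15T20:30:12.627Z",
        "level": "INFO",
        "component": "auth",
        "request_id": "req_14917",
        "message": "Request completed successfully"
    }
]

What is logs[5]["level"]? "INFO"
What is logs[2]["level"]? "DEBUG"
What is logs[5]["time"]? "2024-01-15T20:30:12.627Z"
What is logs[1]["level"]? "ERROR"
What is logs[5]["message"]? "Request completed successfully"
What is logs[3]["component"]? "scheduler"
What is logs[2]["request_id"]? "req_77188"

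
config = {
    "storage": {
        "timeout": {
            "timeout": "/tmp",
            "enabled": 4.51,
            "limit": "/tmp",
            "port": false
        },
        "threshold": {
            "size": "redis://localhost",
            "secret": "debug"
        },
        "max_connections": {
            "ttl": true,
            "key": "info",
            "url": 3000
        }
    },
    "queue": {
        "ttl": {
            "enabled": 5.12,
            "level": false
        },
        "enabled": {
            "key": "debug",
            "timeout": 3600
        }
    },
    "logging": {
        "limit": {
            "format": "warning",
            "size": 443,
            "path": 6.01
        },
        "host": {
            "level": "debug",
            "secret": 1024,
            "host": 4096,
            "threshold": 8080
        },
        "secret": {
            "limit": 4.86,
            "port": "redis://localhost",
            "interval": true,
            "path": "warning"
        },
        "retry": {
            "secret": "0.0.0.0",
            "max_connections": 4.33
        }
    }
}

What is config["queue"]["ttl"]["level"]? False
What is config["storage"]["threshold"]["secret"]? "debug"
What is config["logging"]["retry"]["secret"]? "0.0.0.0"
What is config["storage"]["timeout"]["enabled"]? 4.51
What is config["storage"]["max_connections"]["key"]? "info"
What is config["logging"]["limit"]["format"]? "warning"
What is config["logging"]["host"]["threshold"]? 8080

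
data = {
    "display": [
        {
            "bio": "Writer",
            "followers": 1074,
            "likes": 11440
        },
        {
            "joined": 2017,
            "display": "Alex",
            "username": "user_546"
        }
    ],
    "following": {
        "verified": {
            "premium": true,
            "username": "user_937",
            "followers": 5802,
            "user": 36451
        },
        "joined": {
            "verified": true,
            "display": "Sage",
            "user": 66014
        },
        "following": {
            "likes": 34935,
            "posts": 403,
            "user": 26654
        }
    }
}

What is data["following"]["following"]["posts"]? 403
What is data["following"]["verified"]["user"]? 36451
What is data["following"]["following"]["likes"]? 34935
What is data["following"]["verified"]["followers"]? 5802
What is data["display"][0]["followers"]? 1074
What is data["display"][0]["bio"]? "Writer"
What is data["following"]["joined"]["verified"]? True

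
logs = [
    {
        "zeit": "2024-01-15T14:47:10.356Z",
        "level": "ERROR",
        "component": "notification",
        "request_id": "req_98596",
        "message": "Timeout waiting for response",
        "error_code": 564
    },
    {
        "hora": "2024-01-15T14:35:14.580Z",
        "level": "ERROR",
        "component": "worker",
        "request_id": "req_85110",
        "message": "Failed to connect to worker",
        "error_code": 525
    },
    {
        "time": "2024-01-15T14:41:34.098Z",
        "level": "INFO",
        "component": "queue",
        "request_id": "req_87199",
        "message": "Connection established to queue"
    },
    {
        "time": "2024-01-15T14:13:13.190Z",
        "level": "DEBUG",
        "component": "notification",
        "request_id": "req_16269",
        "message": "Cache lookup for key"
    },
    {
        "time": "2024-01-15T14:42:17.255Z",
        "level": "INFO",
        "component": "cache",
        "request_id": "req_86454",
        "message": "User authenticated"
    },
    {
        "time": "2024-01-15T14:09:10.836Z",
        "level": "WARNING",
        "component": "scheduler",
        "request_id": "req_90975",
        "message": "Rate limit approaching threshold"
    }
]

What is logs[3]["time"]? "2024-01-15T14:13:13.190Z"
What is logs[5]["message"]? "Rate limit approaching threshold"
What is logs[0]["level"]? "ERROR"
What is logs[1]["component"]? "worker"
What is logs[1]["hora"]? "2024-01-15T14:35:14.580Z"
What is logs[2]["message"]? "Connection established to queue"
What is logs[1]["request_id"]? "req_85110"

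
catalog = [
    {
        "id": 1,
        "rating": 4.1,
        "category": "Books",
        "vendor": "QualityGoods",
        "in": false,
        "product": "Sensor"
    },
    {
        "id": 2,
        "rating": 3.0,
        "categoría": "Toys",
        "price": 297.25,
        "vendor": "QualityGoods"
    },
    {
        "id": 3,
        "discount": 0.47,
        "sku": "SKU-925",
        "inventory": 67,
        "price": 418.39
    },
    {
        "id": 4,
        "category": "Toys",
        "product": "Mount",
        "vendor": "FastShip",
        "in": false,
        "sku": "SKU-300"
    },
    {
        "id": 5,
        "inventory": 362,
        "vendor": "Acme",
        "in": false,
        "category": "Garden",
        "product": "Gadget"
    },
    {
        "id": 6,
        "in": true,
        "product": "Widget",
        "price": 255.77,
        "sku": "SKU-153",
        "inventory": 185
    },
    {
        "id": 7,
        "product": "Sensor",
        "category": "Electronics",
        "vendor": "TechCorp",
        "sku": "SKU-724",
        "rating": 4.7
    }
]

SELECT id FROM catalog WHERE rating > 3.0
[1, 7]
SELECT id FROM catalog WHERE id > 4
[5, 6, 7]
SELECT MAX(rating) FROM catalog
4.7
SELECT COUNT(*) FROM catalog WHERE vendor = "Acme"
1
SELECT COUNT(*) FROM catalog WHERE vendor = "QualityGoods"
2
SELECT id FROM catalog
[1, 2, 3, 4, 5, 6, 7]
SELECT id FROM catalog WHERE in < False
[]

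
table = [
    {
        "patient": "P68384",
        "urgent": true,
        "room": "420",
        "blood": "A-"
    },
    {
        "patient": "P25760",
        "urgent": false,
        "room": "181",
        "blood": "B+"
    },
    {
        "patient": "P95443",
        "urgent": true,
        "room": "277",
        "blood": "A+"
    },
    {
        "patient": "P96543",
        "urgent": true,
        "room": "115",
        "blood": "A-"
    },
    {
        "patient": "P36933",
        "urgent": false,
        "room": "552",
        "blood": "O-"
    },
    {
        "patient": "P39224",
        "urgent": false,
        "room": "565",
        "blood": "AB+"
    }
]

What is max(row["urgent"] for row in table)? True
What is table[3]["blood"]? "A-"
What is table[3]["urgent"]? True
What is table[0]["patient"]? "P68384"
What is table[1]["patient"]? "P25760"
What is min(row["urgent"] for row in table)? False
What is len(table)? 6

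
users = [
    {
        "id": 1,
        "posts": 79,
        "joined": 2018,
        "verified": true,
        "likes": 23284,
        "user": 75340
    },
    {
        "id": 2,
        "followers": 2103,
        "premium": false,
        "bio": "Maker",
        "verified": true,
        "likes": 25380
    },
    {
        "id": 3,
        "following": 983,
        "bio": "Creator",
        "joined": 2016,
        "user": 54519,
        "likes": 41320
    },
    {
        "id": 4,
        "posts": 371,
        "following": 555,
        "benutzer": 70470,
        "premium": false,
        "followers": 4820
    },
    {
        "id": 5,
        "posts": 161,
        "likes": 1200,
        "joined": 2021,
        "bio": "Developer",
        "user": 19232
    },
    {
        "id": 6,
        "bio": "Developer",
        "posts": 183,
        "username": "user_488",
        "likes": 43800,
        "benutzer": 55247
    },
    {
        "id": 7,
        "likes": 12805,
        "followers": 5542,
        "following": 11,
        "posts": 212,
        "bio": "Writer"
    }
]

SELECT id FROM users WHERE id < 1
[]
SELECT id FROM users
[1, 2, 3, 4, 5, 6, 7]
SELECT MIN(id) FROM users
1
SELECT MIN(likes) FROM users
1200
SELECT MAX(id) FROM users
7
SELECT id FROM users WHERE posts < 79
[]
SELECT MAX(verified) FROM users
True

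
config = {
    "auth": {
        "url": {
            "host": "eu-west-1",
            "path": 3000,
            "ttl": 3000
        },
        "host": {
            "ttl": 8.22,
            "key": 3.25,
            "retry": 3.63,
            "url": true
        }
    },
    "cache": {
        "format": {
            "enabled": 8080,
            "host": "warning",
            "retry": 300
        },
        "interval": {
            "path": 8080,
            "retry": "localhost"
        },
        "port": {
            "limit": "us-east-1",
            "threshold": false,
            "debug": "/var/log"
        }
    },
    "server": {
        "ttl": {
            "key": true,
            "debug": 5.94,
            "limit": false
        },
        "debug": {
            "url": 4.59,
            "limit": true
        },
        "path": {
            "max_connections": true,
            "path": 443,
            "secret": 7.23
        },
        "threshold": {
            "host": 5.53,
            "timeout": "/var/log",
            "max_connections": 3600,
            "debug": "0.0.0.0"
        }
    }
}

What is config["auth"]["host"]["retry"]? 3.63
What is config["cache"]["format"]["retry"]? 300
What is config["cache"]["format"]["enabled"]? 8080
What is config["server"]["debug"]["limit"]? True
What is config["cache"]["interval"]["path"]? 8080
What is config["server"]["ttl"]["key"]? True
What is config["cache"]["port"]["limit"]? "us-east-1"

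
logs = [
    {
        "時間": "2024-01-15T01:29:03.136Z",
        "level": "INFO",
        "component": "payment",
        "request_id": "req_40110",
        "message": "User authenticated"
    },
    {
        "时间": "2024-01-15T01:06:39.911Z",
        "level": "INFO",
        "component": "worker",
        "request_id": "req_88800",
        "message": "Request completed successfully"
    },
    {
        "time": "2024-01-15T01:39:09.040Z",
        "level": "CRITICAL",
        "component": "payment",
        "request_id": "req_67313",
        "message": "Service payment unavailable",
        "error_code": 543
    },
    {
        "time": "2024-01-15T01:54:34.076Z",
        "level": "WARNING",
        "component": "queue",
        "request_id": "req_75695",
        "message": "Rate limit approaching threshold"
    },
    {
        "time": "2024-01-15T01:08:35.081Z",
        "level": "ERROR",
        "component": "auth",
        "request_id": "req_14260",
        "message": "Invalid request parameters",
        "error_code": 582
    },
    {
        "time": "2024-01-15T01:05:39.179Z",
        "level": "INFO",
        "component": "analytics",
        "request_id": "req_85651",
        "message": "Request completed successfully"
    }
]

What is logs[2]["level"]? "CRITICAL"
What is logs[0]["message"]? "User authenticated"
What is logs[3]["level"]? "WARNING"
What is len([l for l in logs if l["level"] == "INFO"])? 3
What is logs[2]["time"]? "2024-01-15T01:39:09.040Z"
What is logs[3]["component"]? "queue"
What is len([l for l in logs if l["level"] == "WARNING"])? 1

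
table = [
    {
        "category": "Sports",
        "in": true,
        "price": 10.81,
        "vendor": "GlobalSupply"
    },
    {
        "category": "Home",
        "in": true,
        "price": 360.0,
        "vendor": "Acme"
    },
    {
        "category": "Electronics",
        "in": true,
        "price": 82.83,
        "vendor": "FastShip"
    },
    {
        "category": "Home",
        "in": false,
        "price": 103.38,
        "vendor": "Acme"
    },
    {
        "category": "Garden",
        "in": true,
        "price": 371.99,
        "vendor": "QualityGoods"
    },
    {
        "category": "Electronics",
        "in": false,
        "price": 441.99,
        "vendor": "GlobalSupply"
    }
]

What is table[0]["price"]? 10.81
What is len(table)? 6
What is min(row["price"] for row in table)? 10.81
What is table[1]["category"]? "Home"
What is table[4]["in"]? True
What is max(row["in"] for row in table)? True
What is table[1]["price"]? 360.0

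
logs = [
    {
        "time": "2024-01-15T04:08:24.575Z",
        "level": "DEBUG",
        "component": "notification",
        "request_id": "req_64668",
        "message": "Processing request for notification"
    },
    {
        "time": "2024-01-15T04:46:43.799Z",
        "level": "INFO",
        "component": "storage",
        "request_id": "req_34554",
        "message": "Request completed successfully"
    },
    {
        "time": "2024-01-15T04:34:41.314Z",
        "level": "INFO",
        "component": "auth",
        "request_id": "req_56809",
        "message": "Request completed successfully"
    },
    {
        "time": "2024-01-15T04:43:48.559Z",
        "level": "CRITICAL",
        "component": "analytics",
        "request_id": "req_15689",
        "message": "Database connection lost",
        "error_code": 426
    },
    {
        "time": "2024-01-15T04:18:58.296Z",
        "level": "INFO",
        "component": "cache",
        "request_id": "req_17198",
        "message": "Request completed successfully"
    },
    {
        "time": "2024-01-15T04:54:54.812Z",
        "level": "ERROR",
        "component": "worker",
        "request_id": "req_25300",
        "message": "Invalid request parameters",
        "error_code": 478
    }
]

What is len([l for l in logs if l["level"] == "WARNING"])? 0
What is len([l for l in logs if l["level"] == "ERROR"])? 1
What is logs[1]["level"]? "INFO"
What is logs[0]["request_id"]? "req_64668"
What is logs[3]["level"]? "CRITICAL"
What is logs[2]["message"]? "Request completed successfully"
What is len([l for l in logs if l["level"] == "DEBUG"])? 1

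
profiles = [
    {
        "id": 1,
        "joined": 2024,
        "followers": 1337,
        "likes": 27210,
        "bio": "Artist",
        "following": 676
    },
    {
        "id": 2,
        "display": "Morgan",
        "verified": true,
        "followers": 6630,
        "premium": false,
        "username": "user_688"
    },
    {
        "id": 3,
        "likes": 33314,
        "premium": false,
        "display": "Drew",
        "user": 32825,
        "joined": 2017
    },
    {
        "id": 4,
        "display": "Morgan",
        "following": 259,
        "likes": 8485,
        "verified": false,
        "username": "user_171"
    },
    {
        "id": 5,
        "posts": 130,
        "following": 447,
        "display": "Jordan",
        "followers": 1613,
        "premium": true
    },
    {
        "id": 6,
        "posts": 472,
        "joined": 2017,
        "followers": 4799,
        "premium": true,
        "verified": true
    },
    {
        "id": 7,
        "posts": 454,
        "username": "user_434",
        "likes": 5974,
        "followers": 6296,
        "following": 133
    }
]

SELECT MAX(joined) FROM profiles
2024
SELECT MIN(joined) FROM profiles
2017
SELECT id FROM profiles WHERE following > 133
[1, 4, 5]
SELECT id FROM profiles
[1, 2, 3, 4, 5, 6, 7]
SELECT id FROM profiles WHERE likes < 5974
[]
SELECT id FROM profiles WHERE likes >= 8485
[1, 3, 4]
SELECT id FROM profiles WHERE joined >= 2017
[1, 3, 6]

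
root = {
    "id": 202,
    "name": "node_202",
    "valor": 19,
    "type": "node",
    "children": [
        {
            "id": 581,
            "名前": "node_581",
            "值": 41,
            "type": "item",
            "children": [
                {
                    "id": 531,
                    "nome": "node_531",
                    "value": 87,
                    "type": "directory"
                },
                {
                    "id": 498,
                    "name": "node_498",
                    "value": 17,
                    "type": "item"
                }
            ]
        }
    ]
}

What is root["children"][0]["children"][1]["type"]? "item"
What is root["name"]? "node_202"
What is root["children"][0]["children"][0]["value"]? 87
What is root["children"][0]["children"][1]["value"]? 17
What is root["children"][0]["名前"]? "node_581"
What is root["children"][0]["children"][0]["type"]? "directory"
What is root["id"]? 202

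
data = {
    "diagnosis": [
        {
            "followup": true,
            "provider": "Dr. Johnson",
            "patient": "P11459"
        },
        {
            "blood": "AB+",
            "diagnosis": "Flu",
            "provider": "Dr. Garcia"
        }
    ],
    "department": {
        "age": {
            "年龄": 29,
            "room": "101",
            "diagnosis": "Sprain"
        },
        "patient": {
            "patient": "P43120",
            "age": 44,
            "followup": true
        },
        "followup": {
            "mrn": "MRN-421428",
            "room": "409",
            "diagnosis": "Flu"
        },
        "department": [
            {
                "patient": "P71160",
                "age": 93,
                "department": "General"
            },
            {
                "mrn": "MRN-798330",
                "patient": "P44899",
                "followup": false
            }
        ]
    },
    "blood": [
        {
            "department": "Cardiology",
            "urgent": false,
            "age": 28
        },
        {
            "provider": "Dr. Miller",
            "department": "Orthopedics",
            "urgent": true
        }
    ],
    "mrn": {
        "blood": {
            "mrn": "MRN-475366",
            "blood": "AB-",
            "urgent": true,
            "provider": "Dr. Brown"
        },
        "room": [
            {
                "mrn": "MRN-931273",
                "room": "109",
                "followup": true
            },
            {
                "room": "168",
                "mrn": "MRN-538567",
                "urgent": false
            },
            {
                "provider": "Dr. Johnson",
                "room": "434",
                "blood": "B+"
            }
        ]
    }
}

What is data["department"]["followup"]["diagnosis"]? "Flu"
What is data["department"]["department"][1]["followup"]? False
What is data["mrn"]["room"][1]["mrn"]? "MRN-538567"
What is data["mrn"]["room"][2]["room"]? "434"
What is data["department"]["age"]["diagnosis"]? "Sprain"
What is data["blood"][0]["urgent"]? False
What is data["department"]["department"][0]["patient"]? "P71160"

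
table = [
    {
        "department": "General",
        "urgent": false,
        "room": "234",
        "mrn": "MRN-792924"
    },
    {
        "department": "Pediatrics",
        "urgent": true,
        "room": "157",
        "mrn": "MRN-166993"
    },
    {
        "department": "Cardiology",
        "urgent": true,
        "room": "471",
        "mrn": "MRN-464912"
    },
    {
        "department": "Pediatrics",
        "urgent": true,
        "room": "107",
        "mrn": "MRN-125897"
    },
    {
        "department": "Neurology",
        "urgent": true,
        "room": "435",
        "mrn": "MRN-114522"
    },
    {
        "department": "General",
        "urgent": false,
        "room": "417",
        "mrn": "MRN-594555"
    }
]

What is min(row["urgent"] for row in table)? False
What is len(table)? 6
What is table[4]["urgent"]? True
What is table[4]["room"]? "435"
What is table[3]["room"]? "107"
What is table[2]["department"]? "Cardiology"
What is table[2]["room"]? "471"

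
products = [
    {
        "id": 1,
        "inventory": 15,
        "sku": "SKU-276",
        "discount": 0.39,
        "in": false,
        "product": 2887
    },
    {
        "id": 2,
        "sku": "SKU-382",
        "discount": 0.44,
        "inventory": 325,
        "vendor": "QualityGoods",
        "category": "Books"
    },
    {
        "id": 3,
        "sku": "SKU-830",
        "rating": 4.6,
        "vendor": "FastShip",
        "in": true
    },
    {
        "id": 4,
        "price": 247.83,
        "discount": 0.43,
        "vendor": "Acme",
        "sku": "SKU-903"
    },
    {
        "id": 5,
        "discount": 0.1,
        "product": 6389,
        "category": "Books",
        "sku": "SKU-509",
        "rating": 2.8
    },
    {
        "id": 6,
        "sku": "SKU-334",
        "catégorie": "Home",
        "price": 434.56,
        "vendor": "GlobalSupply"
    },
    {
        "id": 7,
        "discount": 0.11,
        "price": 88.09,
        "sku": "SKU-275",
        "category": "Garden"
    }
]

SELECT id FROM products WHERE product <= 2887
[1]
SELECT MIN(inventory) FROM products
15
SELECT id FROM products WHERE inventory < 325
[1]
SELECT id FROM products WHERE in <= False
[1]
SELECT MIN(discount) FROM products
0.1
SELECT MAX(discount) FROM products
0.44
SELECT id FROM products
[1, 2, 3, 4, 5, 6, 7]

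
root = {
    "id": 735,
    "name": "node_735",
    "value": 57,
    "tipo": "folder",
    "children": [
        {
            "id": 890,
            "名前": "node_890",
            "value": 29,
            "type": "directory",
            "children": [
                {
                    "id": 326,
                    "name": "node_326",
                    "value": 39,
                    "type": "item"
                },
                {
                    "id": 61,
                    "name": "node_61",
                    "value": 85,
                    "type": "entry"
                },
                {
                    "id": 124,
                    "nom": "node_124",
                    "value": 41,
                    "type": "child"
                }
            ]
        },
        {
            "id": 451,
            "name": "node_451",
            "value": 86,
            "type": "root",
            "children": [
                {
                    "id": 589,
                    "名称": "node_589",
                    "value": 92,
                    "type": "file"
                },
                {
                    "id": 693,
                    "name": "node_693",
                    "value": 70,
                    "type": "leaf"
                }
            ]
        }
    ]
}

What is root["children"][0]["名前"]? "node_890"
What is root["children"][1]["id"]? 451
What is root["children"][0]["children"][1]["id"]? 61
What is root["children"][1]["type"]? "root"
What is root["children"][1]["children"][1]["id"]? 693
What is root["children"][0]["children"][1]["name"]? "node_61"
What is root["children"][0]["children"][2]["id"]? 124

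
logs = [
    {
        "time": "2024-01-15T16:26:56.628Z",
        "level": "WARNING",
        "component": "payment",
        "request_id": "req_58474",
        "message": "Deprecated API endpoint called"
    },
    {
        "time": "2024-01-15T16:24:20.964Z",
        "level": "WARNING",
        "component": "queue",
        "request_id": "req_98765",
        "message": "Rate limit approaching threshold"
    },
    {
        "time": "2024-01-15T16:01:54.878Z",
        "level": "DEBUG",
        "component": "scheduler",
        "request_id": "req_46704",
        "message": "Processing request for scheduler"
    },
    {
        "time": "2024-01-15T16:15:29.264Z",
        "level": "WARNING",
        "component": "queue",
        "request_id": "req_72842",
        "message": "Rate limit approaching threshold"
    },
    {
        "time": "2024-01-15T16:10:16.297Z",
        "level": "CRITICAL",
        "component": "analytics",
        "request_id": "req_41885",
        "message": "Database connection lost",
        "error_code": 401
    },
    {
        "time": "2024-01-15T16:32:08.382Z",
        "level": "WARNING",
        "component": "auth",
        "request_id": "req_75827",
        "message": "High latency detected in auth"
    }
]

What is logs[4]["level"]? "CRITICAL"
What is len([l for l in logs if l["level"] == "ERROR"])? 0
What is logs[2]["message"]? "Processing request for scheduler"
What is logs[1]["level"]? "WARNING"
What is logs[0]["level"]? "WARNING"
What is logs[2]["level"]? "DEBUG"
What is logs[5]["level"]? "WARNING"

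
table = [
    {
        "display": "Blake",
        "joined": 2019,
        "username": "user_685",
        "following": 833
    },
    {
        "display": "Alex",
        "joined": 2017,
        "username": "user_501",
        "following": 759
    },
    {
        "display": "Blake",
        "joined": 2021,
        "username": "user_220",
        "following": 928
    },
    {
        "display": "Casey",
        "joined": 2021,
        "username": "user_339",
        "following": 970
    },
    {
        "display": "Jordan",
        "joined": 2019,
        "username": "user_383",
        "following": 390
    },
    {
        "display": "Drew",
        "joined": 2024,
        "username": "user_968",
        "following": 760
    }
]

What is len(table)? 6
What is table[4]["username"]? "user_383"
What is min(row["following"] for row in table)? 390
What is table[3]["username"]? "user_339"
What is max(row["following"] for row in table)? 970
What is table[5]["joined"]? 2024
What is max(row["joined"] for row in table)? 2024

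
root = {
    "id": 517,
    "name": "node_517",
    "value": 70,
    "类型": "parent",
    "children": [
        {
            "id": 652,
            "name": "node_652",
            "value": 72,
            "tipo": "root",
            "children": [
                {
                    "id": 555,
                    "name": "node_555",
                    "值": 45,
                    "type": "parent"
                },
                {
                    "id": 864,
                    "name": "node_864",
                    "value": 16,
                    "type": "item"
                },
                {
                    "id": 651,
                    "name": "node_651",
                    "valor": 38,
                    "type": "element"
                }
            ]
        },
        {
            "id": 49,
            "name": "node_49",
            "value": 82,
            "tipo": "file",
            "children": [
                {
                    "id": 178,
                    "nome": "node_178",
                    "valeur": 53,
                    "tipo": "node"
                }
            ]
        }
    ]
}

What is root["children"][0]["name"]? "node_652"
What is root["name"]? "node_517"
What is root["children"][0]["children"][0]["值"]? 45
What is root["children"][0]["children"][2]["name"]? "node_651"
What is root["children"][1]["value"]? 82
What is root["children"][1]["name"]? "node_49"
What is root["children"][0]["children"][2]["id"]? 651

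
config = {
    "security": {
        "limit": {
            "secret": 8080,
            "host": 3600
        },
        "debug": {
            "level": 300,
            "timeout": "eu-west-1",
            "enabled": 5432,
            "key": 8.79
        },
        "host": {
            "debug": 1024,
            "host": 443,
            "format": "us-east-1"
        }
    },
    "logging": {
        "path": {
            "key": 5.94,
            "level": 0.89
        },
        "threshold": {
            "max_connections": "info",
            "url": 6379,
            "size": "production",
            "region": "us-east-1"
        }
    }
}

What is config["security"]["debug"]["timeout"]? "eu-west-1"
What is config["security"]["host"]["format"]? "us-east-1"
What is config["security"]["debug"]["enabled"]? 5432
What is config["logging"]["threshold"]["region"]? "us-east-1"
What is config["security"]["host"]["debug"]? 1024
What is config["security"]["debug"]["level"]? 300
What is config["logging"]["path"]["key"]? 5.94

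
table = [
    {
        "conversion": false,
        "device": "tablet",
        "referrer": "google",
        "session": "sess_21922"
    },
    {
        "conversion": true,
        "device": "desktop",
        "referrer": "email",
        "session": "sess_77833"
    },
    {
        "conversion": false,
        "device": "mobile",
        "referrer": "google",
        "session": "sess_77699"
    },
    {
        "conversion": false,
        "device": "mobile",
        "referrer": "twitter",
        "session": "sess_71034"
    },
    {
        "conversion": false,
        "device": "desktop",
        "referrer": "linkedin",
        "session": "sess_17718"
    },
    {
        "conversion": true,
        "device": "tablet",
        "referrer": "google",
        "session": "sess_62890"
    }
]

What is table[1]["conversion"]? True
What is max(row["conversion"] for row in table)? True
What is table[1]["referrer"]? "email"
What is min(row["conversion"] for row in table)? False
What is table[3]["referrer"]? "twitter"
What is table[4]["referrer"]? "linkedin"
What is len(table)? 6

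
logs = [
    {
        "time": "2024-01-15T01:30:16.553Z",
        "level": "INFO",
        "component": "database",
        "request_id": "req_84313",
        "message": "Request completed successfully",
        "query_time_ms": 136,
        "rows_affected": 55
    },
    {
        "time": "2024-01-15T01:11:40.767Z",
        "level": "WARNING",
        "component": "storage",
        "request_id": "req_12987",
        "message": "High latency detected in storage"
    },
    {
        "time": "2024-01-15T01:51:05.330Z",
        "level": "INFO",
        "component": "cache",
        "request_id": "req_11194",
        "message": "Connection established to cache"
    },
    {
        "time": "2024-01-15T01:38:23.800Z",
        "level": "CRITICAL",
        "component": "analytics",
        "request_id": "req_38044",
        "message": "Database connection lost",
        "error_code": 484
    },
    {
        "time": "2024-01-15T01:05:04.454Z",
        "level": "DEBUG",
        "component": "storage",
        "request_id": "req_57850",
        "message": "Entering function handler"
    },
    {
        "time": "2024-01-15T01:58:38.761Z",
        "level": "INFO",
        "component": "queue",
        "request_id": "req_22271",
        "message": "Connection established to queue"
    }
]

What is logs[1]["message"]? "High latency detected in storage"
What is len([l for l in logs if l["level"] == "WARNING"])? 1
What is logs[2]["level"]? "INFO"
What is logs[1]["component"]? "storage"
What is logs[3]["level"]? "CRITICAL"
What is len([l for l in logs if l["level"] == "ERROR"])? 0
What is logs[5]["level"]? "INFO"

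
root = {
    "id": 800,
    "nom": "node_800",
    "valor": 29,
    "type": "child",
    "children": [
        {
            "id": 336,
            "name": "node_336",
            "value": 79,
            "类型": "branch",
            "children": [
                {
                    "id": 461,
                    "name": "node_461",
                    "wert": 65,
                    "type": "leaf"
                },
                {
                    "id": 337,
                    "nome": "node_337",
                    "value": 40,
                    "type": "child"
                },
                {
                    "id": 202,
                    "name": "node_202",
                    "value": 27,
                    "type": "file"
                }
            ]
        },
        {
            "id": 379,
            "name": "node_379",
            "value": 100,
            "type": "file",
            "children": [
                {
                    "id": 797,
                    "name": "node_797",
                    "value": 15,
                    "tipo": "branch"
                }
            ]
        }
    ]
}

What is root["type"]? "child"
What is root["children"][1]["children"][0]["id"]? 797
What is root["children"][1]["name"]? "node_379"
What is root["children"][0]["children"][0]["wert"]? 65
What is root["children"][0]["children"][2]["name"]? "node_202"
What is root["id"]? 800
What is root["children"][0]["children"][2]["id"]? 202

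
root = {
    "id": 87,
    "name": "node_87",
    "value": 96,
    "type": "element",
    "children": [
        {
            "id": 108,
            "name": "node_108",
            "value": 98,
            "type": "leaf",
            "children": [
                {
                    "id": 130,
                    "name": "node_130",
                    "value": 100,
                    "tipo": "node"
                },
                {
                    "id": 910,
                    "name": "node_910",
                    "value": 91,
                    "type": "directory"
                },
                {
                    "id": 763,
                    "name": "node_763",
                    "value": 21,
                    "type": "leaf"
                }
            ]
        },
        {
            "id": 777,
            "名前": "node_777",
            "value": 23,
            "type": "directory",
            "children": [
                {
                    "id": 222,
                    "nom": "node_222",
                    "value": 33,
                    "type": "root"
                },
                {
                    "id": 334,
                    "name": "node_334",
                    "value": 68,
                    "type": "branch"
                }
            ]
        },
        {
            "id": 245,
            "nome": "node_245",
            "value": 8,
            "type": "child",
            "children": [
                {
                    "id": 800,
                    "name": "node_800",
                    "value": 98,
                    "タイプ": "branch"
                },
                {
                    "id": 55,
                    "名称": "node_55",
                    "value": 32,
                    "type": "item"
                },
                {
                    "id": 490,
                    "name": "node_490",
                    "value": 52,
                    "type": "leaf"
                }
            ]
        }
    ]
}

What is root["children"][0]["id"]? 108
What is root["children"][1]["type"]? "directory"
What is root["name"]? "node_87"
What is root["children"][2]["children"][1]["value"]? 32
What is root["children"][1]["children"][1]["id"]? 334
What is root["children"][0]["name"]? "node_108"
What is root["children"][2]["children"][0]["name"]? "node_800"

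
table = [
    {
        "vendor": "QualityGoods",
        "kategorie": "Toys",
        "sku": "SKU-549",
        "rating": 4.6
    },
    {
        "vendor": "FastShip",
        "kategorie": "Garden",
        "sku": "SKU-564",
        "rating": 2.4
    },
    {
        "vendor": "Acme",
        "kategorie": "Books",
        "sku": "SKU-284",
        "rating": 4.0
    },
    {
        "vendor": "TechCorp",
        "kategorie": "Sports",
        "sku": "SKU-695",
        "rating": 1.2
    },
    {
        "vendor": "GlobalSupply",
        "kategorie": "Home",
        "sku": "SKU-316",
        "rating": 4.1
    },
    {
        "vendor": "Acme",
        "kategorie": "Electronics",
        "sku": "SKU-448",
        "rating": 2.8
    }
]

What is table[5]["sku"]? "SKU-448"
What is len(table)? 6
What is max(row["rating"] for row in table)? 4.6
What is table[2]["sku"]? "SKU-284"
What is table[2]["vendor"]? "Acme"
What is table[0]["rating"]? 4.6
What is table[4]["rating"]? 4.1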